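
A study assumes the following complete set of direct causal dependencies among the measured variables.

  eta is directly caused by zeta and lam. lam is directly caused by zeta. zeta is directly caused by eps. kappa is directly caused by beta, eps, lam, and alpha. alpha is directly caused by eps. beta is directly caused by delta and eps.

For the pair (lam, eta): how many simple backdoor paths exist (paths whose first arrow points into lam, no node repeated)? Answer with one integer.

1

A backdoor path from lam to eta is any simple undirected path whose first edge points into lam (i.e. leaves lam via a parent).
Parents of lam: {zeta}.
Enumerating:
  P1: lam <- zeta -> eta
That exhausts the simple backdoor paths. Count: 1.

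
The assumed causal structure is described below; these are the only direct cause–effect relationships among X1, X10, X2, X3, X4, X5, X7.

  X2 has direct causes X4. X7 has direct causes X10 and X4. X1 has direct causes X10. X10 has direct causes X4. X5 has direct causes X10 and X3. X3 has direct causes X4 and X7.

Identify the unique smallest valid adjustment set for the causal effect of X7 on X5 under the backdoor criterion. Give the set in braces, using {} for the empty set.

{X10, X4}

Variables eligible for adjustment (non-descendants of X7, excluding X7 and X5): {X1, X10, X2, X4}.
Backdoor paths from X7 to X5:
  P1: X7 <- X4 -> X10 -> X5
  P2: X7 <- X4 -> X3 -> X5
  P3: X7 <- X10 <- X4 -> X3 -> X5
  P4: X7 <- X10 -> X5
The empty set is not sufficient: P1 (X7 <- X4 -> X10 -> X5) has no collider blocking it and no conditioned non-collider, so it is open.
Try {X10, X4}:
  P1: blocked at fork node X4 ∈ conditioning set.
  P2: blocked at fork node X4 ∈ conditioning set.
  P3: blocked at chain node X10 ∈ conditioning set.
  P4: blocked at fork node X10 ∈ conditioning set.
{X10, X4} contains no descendant of X7 and blocks every backdoor path.
Every element of {X10, X4} is needed (dropping X10 leaves P4 open; dropping X4 leaves P2 open), so no proper subset is valid.
Among all size-2 subsets of the eligible variables, only {X10, X4} blocks every backdoor path, so it is the unique smallest valid adjustment set.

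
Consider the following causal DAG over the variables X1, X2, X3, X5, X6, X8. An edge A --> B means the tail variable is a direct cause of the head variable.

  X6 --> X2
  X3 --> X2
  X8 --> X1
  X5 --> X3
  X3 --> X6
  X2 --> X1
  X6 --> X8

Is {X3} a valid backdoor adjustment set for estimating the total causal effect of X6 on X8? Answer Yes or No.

Backdoor paths from X6 to X8 (paths whose first edge points into X6):
  P1: X6 <- X3 -> X2 -> X1 <- X8
Condition 1 (no descendant of X6 in the set): holds — descendants of X6 are {X1, X2, X8}; none are in {X3}.
Condition 2 (every backdoor path blocked by {X3}):
  P1: blocked at fork node X3 ∈ conditioning set.
{X3} satisfies the backdoor criterion.

Yes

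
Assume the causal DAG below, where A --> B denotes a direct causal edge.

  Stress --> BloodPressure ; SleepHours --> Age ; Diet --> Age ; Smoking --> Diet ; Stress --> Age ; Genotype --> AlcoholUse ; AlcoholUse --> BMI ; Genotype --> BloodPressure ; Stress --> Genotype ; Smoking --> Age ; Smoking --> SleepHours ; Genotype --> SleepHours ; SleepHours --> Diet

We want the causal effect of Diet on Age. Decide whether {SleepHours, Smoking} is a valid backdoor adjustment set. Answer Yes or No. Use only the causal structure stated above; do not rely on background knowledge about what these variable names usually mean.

Backdoor paths from Diet to Age (paths whose first edge points into Diet):
  P1: Diet <- Smoking -> SleepHours <- Genotype <- Stress -> Age
  P2: Diet <- Smoking -> SleepHours <- Genotype -> BloodPressure <- Stress -> Age
  P3: Diet <- Smoking -> SleepHours -> Age
  P4: Diet <- Smoking -> Age
  P5: Diet <- SleepHours <- Smoking -> Age
  P6: Diet <- SleepHours <- Genotype <- Stress -> Age
  P7: Diet <- SleepHours <- Genotype -> BloodPressure <- Stress -> Age
  P8: Diet <- SleepHours -> Age
Condition 1 (no descendant of Diet in the set): holds — descendants of Diet are {Age}; none are in {SleepHours, Smoking}.
Condition 2 (every backdoor path blocked by {SleepHours, Smoking}):
  P1: blocked at fork node Smoking ∈ conditioning set.
  P2: blocked at fork node Smoking ∈ conditioning set.
  P3: blocked at fork node Smoking ∈ conditioning set.
  P4: blocked at fork node Smoking ∈ conditioning set.
  P5: blocked at chain node SleepHours ∈ conditioning set.
  P6: blocked at chain node SleepHours ∈ conditioning set.
  P7: blocked at chain node SleepHours ∈ conditioning set.
  P8: blocked at fork node SleepHours ∈ conditioning set.
{SleepHours, Smoking} satisfies the backdoor criterion.

Yes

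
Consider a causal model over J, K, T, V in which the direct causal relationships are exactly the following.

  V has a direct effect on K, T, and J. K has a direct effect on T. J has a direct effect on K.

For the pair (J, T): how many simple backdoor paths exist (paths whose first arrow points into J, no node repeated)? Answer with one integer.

2

A backdoor path from J to T is any simple undirected path whose first edge points into J (i.e. leaves J via a parent).
Parents of J: {V}.
Enumerating:
  P1: J <- V -> K -> T
  P2: J <- V -> T
That exhausts the simple backdoor paths. Count: 2.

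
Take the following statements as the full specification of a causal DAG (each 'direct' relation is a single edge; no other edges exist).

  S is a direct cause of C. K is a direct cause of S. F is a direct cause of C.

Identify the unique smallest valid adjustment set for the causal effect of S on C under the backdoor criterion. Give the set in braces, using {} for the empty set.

{}

Variables eligible for adjustment (non-descendants of S, excluding S and C): {F, K}.
Backdoor paths from S to C:
  (none)
With no backdoor paths the empty set already satisfies the criterion, and it is trivially minimal.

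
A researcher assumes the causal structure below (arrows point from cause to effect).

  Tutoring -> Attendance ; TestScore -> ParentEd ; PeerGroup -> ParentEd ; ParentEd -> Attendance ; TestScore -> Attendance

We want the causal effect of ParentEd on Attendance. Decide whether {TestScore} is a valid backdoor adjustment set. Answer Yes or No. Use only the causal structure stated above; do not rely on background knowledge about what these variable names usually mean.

Yes

Backdoor paths from ParentEd to Attendance (paths whose first edge points into ParentEd):
  P1: ParentEd <- TestScore -> Attendance
Condition 1 (no descendant of ParentEd in the set): holds — descendants of ParentEd are {Attendance}; none are in {TestScore}.
Condition 2 (every backdoor path blocked by {TestScore}):
  P1: blocked at fork node TestScore ∈ conditioning set.
{TestScore} satisfies the backdoor criterion.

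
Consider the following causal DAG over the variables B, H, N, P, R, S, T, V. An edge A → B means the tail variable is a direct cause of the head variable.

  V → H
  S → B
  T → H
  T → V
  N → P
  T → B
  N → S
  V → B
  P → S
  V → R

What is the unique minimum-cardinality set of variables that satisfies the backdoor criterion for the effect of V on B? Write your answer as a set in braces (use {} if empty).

{T}

Variables eligible for adjustment (non-descendants of V, excluding V and B): {N, P, S, T}.
Backdoor paths from V to B:
  P1: V <- T -> B
The empty set is not sufficient: P1 (V <- T -> B) has no collider blocking it and no conditioned non-collider, so it is open.
Try {T}:
  P1: blocked at fork node T ∈ conditioning set.
{T} contains no descendant of V and blocks every backdoor path.
No other singleton works — e.g. {N} leaves P1 open — so {T} is the unique smallest valid adjustment set.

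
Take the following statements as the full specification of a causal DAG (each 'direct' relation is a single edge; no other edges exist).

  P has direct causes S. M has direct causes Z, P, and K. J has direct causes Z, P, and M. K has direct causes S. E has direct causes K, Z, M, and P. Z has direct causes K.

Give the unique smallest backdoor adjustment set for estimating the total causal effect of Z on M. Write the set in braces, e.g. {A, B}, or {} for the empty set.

{K}

Variables eligible for adjustment (non-descendants of Z, excluding Z and M): {K, P, S}.
Backdoor paths from Z to M:
  P1: Z <- K <- S -> P -> M
  P2: Z <- K <- S -> P -> E <- M
  P3: Z <- K <- S -> P -> J <- M
  P4: Z <- K -> M
  P5: Z <- K -> E <- P -> M
  P6: Z <- K -> E <- P -> J <- M
  P7: Z <- K -> E <- M
The empty set is not sufficient: P1 (Z <- K <- S -> P -> M) has no collider blocking it and no conditioned non-collider, so it is open.
Try {K}:
  P1: blocked at chain node K ∈ conditioning set.
  P2: blocked at chain node K ∈ conditioning set.
  P3: blocked at chain node K ∈ conditioning set.
  P4: blocked at fork node K ∈ conditioning set.
  P5: blocked at fork node K ∈ conditioning set.
  P6: blocked at fork node K ∈ conditioning set.
  P7: blocked at fork node K ∈ conditioning set.
{K} contains no descendant of Z and blocks every backdoor path.
No other singleton works — e.g. {S} leaves P4 open — so {K} is the unique smallest valid adjustment set.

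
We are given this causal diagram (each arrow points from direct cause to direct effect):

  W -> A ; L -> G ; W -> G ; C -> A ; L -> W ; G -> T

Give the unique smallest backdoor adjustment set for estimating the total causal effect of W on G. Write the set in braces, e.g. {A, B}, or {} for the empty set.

Variables eligible for adjustment (non-descendants of W, excluding W and G): {C, L}.
Backdoor paths from W to G:
  P1: W <- L -> G
The empty set is not sufficient: P1 (W <- L -> G) has no collider blocking it and no conditioned non-collider, so it is open.
Try {L}:
  P1: blocked at fork node L ∈ conditioning set.
{L} contains no descendant of W and blocks every backdoor path.
No other singleton works — e.g. {C} leaves P1 open — so {L} is the unique smallest valid adjustment set.

{L}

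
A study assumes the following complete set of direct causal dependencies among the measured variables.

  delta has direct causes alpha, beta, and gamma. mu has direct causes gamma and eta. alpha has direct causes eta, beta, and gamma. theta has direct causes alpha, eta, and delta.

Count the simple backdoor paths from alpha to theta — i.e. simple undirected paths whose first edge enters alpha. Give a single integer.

A backdoor path from alpha to theta is any simple undirected path whose first edge points into alpha (i.e. leaves alpha via a parent).
Parents of alpha: {beta, eta, gamma}.
Enumerating:
  P1: alpha <- beta -> delta <- gamma -> mu <- eta -> theta
  P2: alpha <- beta -> delta -> theta
  P3: alpha <- eta -> mu <- gamma -> delta -> theta
  P4: alpha <- eta -> theta
  P5: alpha <- gamma -> mu <- eta -> theta
  P6: alpha <- gamma -> delta -> theta
That exhausts the simple backdoor paths. Count: 6.

6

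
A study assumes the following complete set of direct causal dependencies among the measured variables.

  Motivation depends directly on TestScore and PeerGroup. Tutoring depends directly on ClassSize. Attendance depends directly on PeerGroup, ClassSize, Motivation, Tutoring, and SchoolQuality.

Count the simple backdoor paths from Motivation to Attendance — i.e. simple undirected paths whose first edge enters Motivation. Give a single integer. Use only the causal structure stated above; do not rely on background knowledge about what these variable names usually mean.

A backdoor path from Motivation to Attendance is any simple undirected path whose first edge points into Motivation (i.e. leaves Motivation via a parent).
Parents of Motivation: {PeerGroup, TestScore}.
Enumerating:
  P1: Motivation <- PeerGroup -> Attendance
That exhausts the simple backdoor paths. Count: 1.

1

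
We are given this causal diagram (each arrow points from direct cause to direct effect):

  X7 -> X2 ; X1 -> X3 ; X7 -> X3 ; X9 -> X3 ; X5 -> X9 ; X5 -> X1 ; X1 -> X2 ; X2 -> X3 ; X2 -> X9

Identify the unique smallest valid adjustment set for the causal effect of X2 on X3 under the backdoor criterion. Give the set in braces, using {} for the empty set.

Variables eligible for adjustment (non-descendants of X2, excluding X2 and X3): {X1, X5, X7}.
Backdoor paths from X2 to X3:
  P1: X2 <- X7 -> X3
  P2: X2 <- X1 <- X5 -> X9 -> X3
  P3: X2 <- X1 -> X3
The empty set is not sufficient: P1 (X2 <- X7 -> X3) has no collider blocking it and no conditioned non-collider, so it is open.
Try {X1, X7}:
  P1: blocked at fork node X7 ∈ conditioning set.
  P2: blocked at chain node X1 ∈ conditioning set.
  P3: blocked at fork node X1 ∈ conditioning set.
{X1, X7} contains no descendant of X2 and blocks every backdoor path.
Every element of {X1, X7} is needed (dropping X1 leaves P2 open; dropping X7 leaves P1 open), so no proper subset is valid.
Among all size-2 subsets of the eligible variables, only {X1, X7} blocks every backdoor path, so it is the unique smallest valid adjustment set.

{X1, X7}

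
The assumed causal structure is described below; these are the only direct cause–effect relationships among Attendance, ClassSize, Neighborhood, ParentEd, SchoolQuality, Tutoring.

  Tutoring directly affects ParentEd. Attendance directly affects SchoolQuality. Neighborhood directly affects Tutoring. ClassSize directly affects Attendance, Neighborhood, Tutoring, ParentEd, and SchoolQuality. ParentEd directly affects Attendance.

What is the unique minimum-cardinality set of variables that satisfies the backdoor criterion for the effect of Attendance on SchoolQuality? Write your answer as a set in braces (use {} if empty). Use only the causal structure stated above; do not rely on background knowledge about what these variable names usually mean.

Variables eligible for adjustment (non-descendants of Attendance, excluding Attendance and SchoolQuality): {ClassSize, Neighborhood, ParentEd, Tutoring}.
Backdoor paths from Attendance to SchoolQuality:
  P1: Attendance <- ClassSize -> SchoolQuality
  P2: Attendance <- ParentEd <- ClassSize -> SchoolQuality
  P3: Attendance <- ParentEd <- Tutoring <- ClassSize -> SchoolQuality
  P4: Attendance <- ParentEd <- Tutoring <- Neighborhood <- ClassSize -> SchoolQuality
The empty set is not sufficient: P1 (Attendance <- ClassSize -> SchoolQuality) has no collider blocking it and no conditioned non-collider, so it is open.
Try {ClassSize}:
  P1: blocked at fork node ClassSize ∈ conditioning set.
  P2: blocked at fork node ClassSize ∈ conditioning set.
  P3: blocked at fork node ClassSize ∈ conditioning set.
  P4: blocked at fork node ClassSize ∈ conditioning set.
{ClassSize} contains no descendant of Attendance and blocks every backdoor path.
No other singleton works — e.g. {Neighborhood} leaves P1 open — so {ClassSize} is the unique smallest valid adjustment set.

{ClassSize}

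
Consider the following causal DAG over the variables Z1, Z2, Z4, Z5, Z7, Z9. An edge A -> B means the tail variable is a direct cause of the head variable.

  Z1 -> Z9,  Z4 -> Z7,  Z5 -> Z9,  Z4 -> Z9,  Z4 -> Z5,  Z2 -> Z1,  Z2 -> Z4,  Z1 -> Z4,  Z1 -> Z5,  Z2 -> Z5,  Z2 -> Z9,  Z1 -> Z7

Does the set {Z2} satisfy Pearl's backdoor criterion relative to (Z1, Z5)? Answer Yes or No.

Yes

Backdoor paths from Z1 to Z5 (paths whose first edge points into Z1):
  P1: Z1 <- Z2 -> Z4 -> Z5
  P2: Z1 <- Z2 -> Z4 -> Z9 <- Z5
  P3: Z1 <- Z2 -> Z5
  P4: Z1 <- Z2 -> Z9 <- Z4 -> Z5
  P5: Z1 <- Z2 -> Z9 <- Z5
Condition 1 (no descendant of Z1 in the set): holds — descendants of Z1 are {Z4, Z5, Z7, Z9}; none are in {Z2}.
Condition 2 (every backdoor path blocked by {Z2}):
  P1: blocked at fork node Z2 ∈ conditioning set.
  P2: blocked at fork node Z2 ∈ conditioning set.
  P3: blocked at fork node Z2 ∈ conditioning set.
  P4: blocked at fork node Z2 ∈ conditioning set.
  P5: blocked at fork node Z2 ∈ conditioning set.
{Z2} satisfies the backdoor criterion.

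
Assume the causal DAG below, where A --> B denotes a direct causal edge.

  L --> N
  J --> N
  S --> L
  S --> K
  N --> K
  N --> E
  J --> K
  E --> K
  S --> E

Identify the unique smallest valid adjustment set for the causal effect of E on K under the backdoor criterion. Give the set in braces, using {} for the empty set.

{N, S}

Variables eligible for adjustment (non-descendants of E, excluding E and K): {J, L, N, S}.
Backdoor paths from E to K:
  P1: E <- S -> L -> N <- J -> K
  P2: E <- S -> L -> N -> K
  P3: E <- S -> K
  P4: E <- N <- J -> K
  P5: E <- N <- L <- S -> K
  P6: E <- N -> K
The empty set is not sufficient: P2 (E <- S -> L -> N -> K) has no collider blocking it and no conditioned non-collider, so it is open.
Try {N, S}:
  P1: blocked at fork node S ∈ conditioning set.
  P2: blocked at fork node S ∈ conditioning set.
  P3: blocked at fork node S ∈ conditioning set.
  P4: blocked at chain node N ∈ conditioning set.
  P5: blocked at chain node N ∈ conditioning set.
  P6: blocked at fork node N ∈ conditioning set.
{N, S} contains no descendant of E and blocks every backdoor path.
Every element of {N, S} is needed (dropping N leaves P4 open; dropping S leaves P1 open), so no proper subset is valid.
Among all size-2 subsets of the eligible variables, only {N, S} blocks every backdoor path, so it is the unique smallest valid adjustment set.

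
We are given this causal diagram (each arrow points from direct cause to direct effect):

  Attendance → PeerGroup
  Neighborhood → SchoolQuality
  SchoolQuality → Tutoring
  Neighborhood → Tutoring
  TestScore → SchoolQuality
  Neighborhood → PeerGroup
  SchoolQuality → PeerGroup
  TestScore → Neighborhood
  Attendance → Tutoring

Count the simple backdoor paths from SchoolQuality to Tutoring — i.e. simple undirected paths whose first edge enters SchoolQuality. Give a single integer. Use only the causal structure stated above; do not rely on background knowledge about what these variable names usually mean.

4

A backdoor path from SchoolQuality to Tutoring is any simple undirected path whose first edge points into SchoolQuality (i.e. leaves SchoolQuality via a parent).
Parents of SchoolQuality: {Neighborhood, TestScore}.
Enumerating:
  P1: SchoolQuality <- TestScore -> Neighborhood -> Tutoring
  P2: SchoolQuality <- TestScore -> Neighborhood -> PeerGroup <- Attendance -> Tutoring
  P3: SchoolQuality <- Neighborhood -> Tutoring
  P4: SchoolQuality <- Neighborhood -> PeerGroup <- Attendance -> Tutoring
That exhausts the simple backdoor paths. Count: 4.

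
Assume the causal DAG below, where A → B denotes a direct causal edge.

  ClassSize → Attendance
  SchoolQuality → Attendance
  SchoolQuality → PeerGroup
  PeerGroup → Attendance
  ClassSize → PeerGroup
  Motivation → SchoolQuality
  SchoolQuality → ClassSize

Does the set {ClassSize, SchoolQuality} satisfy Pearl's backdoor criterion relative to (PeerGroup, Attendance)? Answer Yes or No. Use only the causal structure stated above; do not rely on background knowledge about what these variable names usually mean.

Yes

Backdoor paths from PeerGroup to Attendance (paths whose first edge points into PeerGroup):
  P1: PeerGroup <- SchoolQuality -> ClassSize -> Attendance
  P2: PeerGroup <- SchoolQuality -> Attendance
  P3: PeerGroup <- ClassSize <- SchoolQuality -> Attendance
  P4: PeerGroup <- ClassSize -> Attendance
Condition 1 (no descendant of PeerGroup in the set): holds — descendants of PeerGroup are {Attendance}; none are in {ClassSize, SchoolQuality}.
Condition 2 (every backdoor path blocked by {ClassSize, SchoolQuality}):
  P1: blocked at fork node SchoolQuality ∈ conditioning set.
  P2: blocked at fork node SchoolQuality ∈ conditioning set.
  P3: blocked at chain node ClassSize ∈ conditioning set.
  P4: blocked at fork node ClassSize ∈ conditioning set.
{ClassSize, SchoolQuality} satisfies the backdoor criterion.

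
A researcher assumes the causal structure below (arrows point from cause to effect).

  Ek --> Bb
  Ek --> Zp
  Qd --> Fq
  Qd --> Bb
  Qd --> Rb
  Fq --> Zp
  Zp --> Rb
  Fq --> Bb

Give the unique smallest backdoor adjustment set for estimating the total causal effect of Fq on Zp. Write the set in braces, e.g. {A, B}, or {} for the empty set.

{}

Variables eligible for adjustment (non-descendants of Fq, excluding Fq and Zp): {Ek, Qd}.
Backdoor paths from Fq to Zp:
  P1: Fq <- Qd -> Rb <- Zp
  P2: Fq <- Qd -> Bb <- Ek -> Zp
Each backdoor path contains an unconditioned collider, so every path is already blocked with the empty conditioning set:
  P1: blocked at collider Rb (neither it nor any descendant is in the conditioning set).
  P2: blocked at collider Bb (neither it nor any descendant is in the conditioning set).
The empty set is therefore the unique smallest valid set.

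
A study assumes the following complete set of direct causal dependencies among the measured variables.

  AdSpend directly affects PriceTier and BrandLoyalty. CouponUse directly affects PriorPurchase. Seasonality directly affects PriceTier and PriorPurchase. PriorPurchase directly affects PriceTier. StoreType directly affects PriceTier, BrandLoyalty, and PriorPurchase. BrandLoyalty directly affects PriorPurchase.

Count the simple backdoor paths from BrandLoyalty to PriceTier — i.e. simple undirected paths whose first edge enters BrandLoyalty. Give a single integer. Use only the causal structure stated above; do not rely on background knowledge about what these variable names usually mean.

4

A backdoor path from BrandLoyalty to PriceTier is any simple undirected path whose first edge points into BrandLoyalty (i.e. leaves BrandLoyalty via a parent).
Parents of BrandLoyalty: {AdSpend, StoreType}.
Enumerating:
  P1: BrandLoyalty <- AdSpend -> PriceTier
  P2: BrandLoyalty <- StoreType -> PriorPurchase <- Seasonality -> PriceTier
  P3: BrandLoyalty <- StoreType -> PriorPurchase -> PriceTier
  P4: BrandLoyalty <- StoreType -> PriceTier
That exhausts the simple backdoor paths. Count: 4.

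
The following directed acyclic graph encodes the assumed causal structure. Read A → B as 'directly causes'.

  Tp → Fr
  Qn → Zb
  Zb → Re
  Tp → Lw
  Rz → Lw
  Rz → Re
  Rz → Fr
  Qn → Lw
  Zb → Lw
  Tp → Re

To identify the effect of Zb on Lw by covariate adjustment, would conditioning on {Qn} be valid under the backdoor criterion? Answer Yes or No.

Backdoor paths from Zb to Lw (paths whose first edge points into Zb):
  P1: Zb <- Qn -> Lw
Condition 1 (no descendant of Zb in the set): holds — descendants of Zb are {Lw, Re}; none are in {Qn}.
Condition 2 (every backdoor path blocked by {Qn}):
  P1: blocked at fork node Qn ∈ conditioning set.
{Qn} satisfies the backdoor criterion.

Yes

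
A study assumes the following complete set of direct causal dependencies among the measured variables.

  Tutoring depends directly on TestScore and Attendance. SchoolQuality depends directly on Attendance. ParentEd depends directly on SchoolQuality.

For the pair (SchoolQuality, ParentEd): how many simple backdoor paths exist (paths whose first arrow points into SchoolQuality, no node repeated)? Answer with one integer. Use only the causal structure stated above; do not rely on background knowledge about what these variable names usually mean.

A backdoor path from SchoolQuality to ParentEd is any simple undirected path whose first edge points into SchoolQuality (i.e. leaves SchoolQuality via a parent).
Parents of SchoolQuality: {Attendance}.
No simple path from any parent of SchoolQuality reaches ParentEd without revisiting SchoolQuality, so there are no backdoor paths.

0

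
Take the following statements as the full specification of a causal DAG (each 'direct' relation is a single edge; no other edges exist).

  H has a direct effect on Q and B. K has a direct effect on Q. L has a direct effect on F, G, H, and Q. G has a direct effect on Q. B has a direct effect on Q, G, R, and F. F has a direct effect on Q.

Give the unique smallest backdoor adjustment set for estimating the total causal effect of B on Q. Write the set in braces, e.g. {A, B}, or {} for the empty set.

Variables eligible for adjustment (non-descendants of B, excluding B and Q): {H, K, L}.
Backdoor paths from B to Q:
  P1: B <- H <- L -> G -> Q
  P2: B <- H <- L -> F -> Q
  P3: B <- H <- L -> Q
  P4: B <- H -> Q
The empty set is not sufficient: P1 (B <- H <- L -> G -> Q) has no collider blocking it and no conditioned non-collider, so it is open.
Try {H}:
  P1: blocked at chain node H ∈ conditioning set.
  P2: blocked at chain node H ∈ conditioning set.
  P3: blocked at chain node H ∈ conditioning set.
  P4: blocked at fork node H ∈ conditioning set.
{H} contains no descendant of B and blocks every backdoor path.
No other singleton works — e.g. {K} leaves P1 open — so {H} is the unique smallest valid adjustment set.

{H}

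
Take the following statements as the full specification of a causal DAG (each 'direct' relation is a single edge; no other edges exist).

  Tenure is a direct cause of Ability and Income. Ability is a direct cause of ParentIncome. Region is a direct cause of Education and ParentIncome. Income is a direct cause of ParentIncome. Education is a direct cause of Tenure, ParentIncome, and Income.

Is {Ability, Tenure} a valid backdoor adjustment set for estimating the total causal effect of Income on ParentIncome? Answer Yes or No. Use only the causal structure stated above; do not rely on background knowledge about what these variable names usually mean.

No

Backdoor paths from Income to ParentIncome (paths whose first edge points into Income):
  P1: Income <- Education <- Region -> ParentIncome
  P2: Income <- Education -> Tenure -> Ability -> ParentIncome
  P3: Income <- Education -> ParentIncome
  P4: Income <- Tenure <- Education <- Region -> ParentIncome
  P5: Income <- Tenure <- Education -> ParentIncome
  P6: Income <- Tenure -> Ability -> ParentIncome
Condition 1 (no descendant of Income in the set): holds — descendants of Income are {ParentIncome}; none are in {Ability, Tenure}.
Condition 2 (every backdoor path blocked by {Ability, Tenure}):
  P1: open — no interior node is in the conditioning set.
  P2: blocked at chain node Tenure ∈ conditioning set.
  P3: open — no interior node is in the conditioning set.
  P4: blocked at chain node Tenure ∈ conditioning set.
  P5: blocked at chain node Tenure ∈ conditioning set.
  P6: blocked at fork node Tenure ∈ conditioning set.
{Ability, Tenure} does not satisfy the backdoor criterion.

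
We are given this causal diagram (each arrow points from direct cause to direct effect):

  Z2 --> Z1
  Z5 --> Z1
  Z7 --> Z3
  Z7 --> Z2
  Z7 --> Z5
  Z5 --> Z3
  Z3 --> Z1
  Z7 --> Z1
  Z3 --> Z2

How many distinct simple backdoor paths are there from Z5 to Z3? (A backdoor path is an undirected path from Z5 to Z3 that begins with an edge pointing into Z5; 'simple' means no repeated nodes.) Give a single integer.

A backdoor path from Z5 to Z3 is any simple undirected path whose first edge points into Z5 (i.e. leaves Z5 via a parent).
Parents of Z5: {Z7}.
Enumerating:
  P1: Z5 <- Z7 -> Z3
  P2: Z5 <- Z7 -> Z2 <- Z3
  P3: Z5 <- Z7 -> Z2 -> Z1 <- Z3
  P4: Z5 <- Z7 -> Z1 <- Z3
  P5: Z5 <- Z7 -> Z1 <- Z2 <- Z3
That exhausts the simple backdoor paths. Count: 5.

5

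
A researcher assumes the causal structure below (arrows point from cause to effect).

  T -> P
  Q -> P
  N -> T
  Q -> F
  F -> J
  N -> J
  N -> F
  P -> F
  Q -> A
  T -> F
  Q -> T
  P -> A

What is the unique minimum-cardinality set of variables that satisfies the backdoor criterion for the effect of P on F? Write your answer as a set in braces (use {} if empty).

{Q, T}

Variables eligible for adjustment (non-descendants of P, excluding P and F): {N, Q, T}.
Backdoor paths from P to F:
  P1: P <- Q -> T <- N -> F
  P2: P <- Q -> T <- N -> J <- F
  P3: P <- Q -> T -> F
  P4: P <- Q -> F
  P5: P <- T <- Q -> F
  P6: P <- T <- N -> F
  P7: P <- T <- N -> J <- F
  P8: P <- T -> F
The empty set is not sufficient: P3 (P <- Q -> T -> F) has no collider blocking it and no conditioned non-collider, so it is open.
Try {Q, T}:
  P1: blocked at fork node Q ∈ conditioning set.
  P2: blocked at fork node Q ∈ conditioning set.
  P3: blocked at fork node Q ∈ conditioning set.
  P4: blocked at fork node Q ∈ conditioning set.
  P5: blocked at chain node T ∈ conditioning set.
  P6: blocked at chain node T ∈ conditioning set.
  P7: blocked at chain node T ∈ conditioning set.
  P8: blocked at fork node T ∈ conditioning set.
{Q, T} contains no descendant of P and blocks every backdoor path.
Every element of {Q, T} is needed (dropping Q leaves P1 open; dropping T leaves P6 open), so no proper subset is valid.
Among all size-2 subsets of the eligible variables, only {Q, T} blocks every backdoor path, so it is the unique smallest valid adjustment set.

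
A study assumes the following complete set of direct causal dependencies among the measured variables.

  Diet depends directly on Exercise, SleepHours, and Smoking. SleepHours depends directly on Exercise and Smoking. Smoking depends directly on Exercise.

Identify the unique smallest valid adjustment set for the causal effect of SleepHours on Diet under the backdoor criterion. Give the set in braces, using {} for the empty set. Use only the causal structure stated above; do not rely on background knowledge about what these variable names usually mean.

Variables eligible for adjustment (non-descendants of SleepHours, excluding SleepHours and Diet): {Exercise, Smoking}.
Backdoor paths from SleepHours to Diet:
  P1: SleepHours <- Exercise -> Smoking -> Diet
  P2: SleepHours <- Exercise -> Diet
  P3: SleepHours <- Smoking <- Exercise -> Diet
  P4: SleepHours <- Smoking -> Diet
The empty set is not sufficient: P1 (SleepHours <- Exercise -> Smoking -> Diet) has no collider blocking it and no conditioned non-collider, so it is open.
Try {Exercise, Smoking}:
  P1: blocked at fork node Exercise ∈ conditioning set.
  P2: blocked at fork node Exercise ∈ conditioning set.
  P3: blocked at chain node Smoking ∈ conditioning set.
  P4: blocked at fork node Smoking ∈ conditioning set.
{Exercise, Smoking} contains no descendant of SleepHours and blocks every backdoor path.
Every element of {Exercise, Smoking} is needed (dropping Exercise leaves P2 open; dropping Smoking leaves P4 open), so no proper subset is valid.
Among all size-2 subsets of the eligible variables, only {Exercise, Smoking} blocks every backdoor path, so it is the unique smallest valid adjustment set.

{Exercise, Smoking}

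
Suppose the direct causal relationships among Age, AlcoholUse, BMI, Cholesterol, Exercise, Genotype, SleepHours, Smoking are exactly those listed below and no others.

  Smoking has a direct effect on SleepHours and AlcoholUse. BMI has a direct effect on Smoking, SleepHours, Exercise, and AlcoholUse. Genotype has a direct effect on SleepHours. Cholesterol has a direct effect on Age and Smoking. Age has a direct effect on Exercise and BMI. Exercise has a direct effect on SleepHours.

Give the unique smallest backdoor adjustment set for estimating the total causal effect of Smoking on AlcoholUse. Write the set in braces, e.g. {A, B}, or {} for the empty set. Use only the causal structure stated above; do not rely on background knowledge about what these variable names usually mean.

Variables eligible for adjustment (non-descendants of Smoking, excluding Smoking and AlcoholUse): {Age, BMI, Cholesterol, Exercise, Genotype}.
Backdoor paths from Smoking to AlcoholUse:
  P1: Smoking <- Cholesterol -> Age -> BMI -> AlcoholUse
  P2: Smoking <- Cholesterol -> Age -> Exercise <- BMI -> AlcoholUse
  P3: Smoking <- Cholesterol -> Age -> Exercise -> SleepHours <- BMI -> AlcoholUse
  P4: Smoking <- BMI -> AlcoholUse
The empty set is not sufficient: P1 (Smoking <- Cholesterol -> Age -> BMI -> AlcoholUse) has no collider blocking it and no conditioned non-collider, so it is open.
Try {BMI}:
  P1: blocked at chain node BMI ∈ conditioning set.
  P2: blocked at collider Exercise (neither it nor any descendant is in the conditioning set).
  P3: blocked at collider SleepHours (neither it nor any descendant is in the conditioning set).
  P4: blocked at fork node BMI ∈ conditioning set.
{BMI} contains no descendant of Smoking and blocks every backdoor path.
No other singleton works — e.g. {Cholesterol} leaves P4 open — so {BMI} is the unique smallest valid adjustment set.

{BMI}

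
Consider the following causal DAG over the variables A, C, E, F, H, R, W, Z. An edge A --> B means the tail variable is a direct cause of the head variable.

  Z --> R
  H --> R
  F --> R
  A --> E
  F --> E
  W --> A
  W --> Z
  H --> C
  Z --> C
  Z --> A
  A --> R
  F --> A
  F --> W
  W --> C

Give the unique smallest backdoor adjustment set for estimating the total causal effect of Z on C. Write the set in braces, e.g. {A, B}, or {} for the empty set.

Variables eligible for adjustment (non-descendants of Z, excluding Z and C): {F, H, W}.
Backdoor paths from Z to C:
  P1: Z <- W <- F -> A -> R <- H -> C
  P2: Z <- W <- F -> R <- H -> C
  P3: Z <- W <- F -> E <- A -> R <- H -> C
  P4: Z <- W -> A <- F -> R <- H -> C
  P5: Z <- W -> A -> R <- H -> C
  P6: Z <- W -> A -> E <- F -> R <- H -> C
  P7: Z <- W -> C
The empty set is not sufficient: P7 (Z <- W -> C) has no collider blocking it and no conditioned non-collider, so it is open.
Try {W}:
  P1: blocked at chain node W ∈ conditioning set.
  P2: blocked at chain node W ∈ conditioning set.
  P3: blocked at chain node W ∈ conditioning set.
  P4: blocked at fork node W ∈ conditioning set.
  P5: blocked at fork node W ∈ conditioning set.
  P6: blocked at fork node W ∈ conditioning set.
  P7: blocked at fork node W ∈ conditioning set.
{W} contains no descendant of Z and blocks every backdoor path.
No other singleton works — e.g. {F} leaves P7 open — so {W} is the unique smallest valid adjustment set.

{W}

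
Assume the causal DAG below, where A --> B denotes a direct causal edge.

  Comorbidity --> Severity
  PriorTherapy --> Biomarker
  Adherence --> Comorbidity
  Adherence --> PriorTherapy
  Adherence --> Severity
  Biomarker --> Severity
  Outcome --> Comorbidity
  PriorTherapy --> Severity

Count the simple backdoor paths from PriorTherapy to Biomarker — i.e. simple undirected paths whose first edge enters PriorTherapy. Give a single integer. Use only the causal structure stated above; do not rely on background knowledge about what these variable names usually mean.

2

A backdoor path from PriorTherapy to Biomarker is any simple undirected path whose first edge points into PriorTherapy (i.e. leaves PriorTherapy via a parent).
Parents of PriorTherapy: {Adherence}.
Enumerating:
  P1: PriorTherapy <- Adherence -> Comorbidity -> Severity <- Biomarker
  P2: PriorTherapy <- Adherence -> Severity <- Biomarker
That exhausts the simple backdoor paths. Count: 2.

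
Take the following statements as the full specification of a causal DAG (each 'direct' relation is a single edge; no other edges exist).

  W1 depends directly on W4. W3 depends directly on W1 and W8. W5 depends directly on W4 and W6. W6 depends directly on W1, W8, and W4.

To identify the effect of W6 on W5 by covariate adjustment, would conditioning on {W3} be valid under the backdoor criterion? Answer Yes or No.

Backdoor paths from W6 to W5 (paths whose first edge points into W6):
  P1: W6 <- W4 -> W5
  P2: W6 <- W1 <- W4 -> W5
  P3: W6 <- W8 -> W3 <- W1 <- W4 -> W5
Condition 1 (no descendant of W6 in the set): holds — descendants of W6 are {W5}; none are in {W3}.
Condition 2 (every backdoor path blocked by {W3}):
  P1: open — no interior node is in the conditioning set.
  P2: open — no interior node is in the conditioning set.
  P3: open — collider(s) W3 are conditioned on (or have a conditioned descendant) and no non-collider on the path is in the set.
{W3} does not satisfy the backdoor criterion.

No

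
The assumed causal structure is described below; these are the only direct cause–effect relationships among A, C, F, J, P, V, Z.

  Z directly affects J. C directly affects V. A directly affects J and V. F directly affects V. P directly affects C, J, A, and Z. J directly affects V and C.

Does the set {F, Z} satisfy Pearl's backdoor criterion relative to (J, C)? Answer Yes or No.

Backdoor paths from J to C (paths whose first edge points into J):
  P1: J <- P -> A -> V <- C
  P2: J <- P -> C
  P3: J <- A <- P -> C
  P4: J <- A -> V <- C
  P5: J <- Z <- P -> A -> V <- C
  P6: J <- Z <- P -> C
Condition 1 (no descendant of J in the set): holds — descendants of J are {C, V}; none are in {F, Z}.
Condition 2 (every backdoor path blocked by {F, Z}):
  P1: blocked at collider V (neither it nor any descendant is in the conditioning set).
  P2: open — no interior node is in the conditioning set.
  P3: open — no interior node is in the conditioning set.
  P4: blocked at collider V (neither it nor any descendant is in the conditioning set).
  P5: blocked at chain node Z ∈ conditioning set.
  P6: blocked at chain node Z ∈ conditioning set.
{F, Z} does not satisfy the backdoor criterion.

No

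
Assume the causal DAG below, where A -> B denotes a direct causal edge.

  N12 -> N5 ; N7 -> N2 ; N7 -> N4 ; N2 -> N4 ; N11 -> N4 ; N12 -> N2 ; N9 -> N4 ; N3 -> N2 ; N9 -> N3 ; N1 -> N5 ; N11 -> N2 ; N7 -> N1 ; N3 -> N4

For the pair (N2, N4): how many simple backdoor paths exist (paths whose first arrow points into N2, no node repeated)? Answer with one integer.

A backdoor path from N2 to N4 is any simple undirected path whose first edge points into N2 (i.e. leaves N2 via a parent).
Parents of N2: {N11, N12, N3, N7}.
Enumerating:
  P1: N2 <- N7 -> N4
  P2: N2 <- N12 -> N5 <- N1 <- N7 -> N4
  P3: N2 <- N11 -> N4
  P4: N2 <- N3 <- N9 -> N4
  P5: N2 <- N3 -> N4
That exhausts the simple backdoor paths. Count: 5.

5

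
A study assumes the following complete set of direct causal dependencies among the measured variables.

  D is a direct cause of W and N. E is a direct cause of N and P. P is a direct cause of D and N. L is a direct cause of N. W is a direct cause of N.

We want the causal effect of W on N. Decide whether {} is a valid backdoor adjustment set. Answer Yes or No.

Backdoor paths from W to N (paths whose first edge points into W):
  P1: W <- D <- P <- E -> N
  P2: W <- D <- P -> N
  P3: W <- D -> N
Condition 1 (no descendant of W in the set): holds — descendants of W are {N}; none are in {}.
Condition 2 (every backdoor path blocked by {}):
  P1: open — no interior node is in the conditioning set.
  P2: open — no interior node is in the conditioning set.
  P3: open — no interior node is in the conditioning set.
{} does not satisfy the backdoor criterion.

No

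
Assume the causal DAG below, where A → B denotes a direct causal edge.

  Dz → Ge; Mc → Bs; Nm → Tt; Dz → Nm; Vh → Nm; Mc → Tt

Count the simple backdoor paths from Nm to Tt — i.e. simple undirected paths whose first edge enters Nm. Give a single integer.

A backdoor path from Nm to Tt is any simple undirected path whose first edge points into Nm (i.e. leaves Nm via a parent).
Parents of Nm: {Dz, Vh}.
No simple path from any parent of Nm reaches Tt without revisiting Nm, so there are no backdoor paths.

0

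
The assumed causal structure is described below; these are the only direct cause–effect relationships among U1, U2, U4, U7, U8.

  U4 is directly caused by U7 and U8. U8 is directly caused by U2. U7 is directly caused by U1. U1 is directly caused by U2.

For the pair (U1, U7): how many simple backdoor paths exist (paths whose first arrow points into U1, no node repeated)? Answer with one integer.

1

A backdoor path from U1 to U7 is any simple undirected path whose first edge points into U1 (i.e. leaves U1 via a parent).
Parents of U1: {U2}.
Enumerating:
  P1: U1 <- U2 -> U8 -> U4 <- U7
That exhausts the simple backdoor paths. Count: 1.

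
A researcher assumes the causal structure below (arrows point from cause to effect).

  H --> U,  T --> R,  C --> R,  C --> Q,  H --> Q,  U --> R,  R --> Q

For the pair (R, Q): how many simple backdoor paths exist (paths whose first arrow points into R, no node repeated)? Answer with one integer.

2

A backdoor path from R to Q is any simple undirected path whose first edge points into R (i.e. leaves R via a parent).
Parents of R: {C, T, U}.
Enumerating:
  P1: R <- C -> Q
  P2: R <- U <- H -> Q
That exhausts the simple backdoor paths. Count: 2.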